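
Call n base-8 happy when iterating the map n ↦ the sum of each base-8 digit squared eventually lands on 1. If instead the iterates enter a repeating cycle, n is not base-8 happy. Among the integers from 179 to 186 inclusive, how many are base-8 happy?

179: 179 → 49 → 37 → 41 → 26 → 13 → 26  (repeats 26)
180: 180 → 56 → 49 → 37 → 41 → 26 → 13 → 26  (repeats 26)
181: 181 → 65 → 2 → 4 → 16 → 4  (repeats 4)
182: 182 → 76 → 18 → 8 → 1  (reaches 1)
183: 183 → 89 → 11 → 10 → 5 → 25 → 10  (repeats 10)
184: 184 → 53 → 61 → 74 → 6 → 36 → 32 → 16 → 4 → 16  (repeats 16)
185: 185 → 54 → 72 → 2 → 4 → 16 → 4  (repeats 4)
186: 186 → 57 → 50 → 40 → 25 → 10 → 5 → 25  (repeats 25)
base-8 happy: 182

1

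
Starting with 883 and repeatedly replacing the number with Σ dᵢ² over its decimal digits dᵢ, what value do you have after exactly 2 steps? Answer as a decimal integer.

59

883 → 8² + 8² + 3² = 64 + 64 + 9 = 137
137 → 1² + 3² + 7² = 1 + 9 + 49 = 59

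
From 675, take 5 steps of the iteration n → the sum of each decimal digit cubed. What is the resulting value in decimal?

153

675 → 6³ + 7³ + 5³ = 216 + 343 + 125 = 684
684 → 6³ + 8³ + 4³ = 216 + 512 + 64 = 792
792 → 7³ + 9³ + 2³ = 343 + 729 + 8 = 1080
1080 → 1³ + 0³ + 8³ + 0³ = 1 + 0 + 512 + 0 = 513
513 → 5³ + 1³ + 3³ = 125 + 1 + 27 = 153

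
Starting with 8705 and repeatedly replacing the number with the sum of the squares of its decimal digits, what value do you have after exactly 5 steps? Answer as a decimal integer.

37

8705 → 8² + 7² + 0² + 5² = 64 + 49 + 0 + 25 = 138
138 → 1² + 3² + 8² = 1 + 9 + 64 = 74
74 → 7² + 4² = 49 + 16 = 65
65 → 6² + 5² = 36 + 25 = 61
61 → 6² + 1² = 36 + 1 = 37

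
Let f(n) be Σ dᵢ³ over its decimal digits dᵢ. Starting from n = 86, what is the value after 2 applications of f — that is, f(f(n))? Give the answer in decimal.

863

86 → 8³ + 6³ = 512 + 216 = 728
728 → 7³ + 2³ + 8³ = 343 + 8 + 512 = 863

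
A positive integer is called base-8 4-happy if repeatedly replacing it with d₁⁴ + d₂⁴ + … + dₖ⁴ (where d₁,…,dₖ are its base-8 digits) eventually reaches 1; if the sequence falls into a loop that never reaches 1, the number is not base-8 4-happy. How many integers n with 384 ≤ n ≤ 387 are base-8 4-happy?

384: 384 → 1296 → 288 → 512 → 1  (reaches 1)
385: 385 → 1297 → 289 → 513 → 2 → 16 → 16  (repeats 16)
386: 386 → 1312 → 528 → 17 → 17  (repeats 17)
387: 387 → 1377 → 898 → 1313 → 529 → 18 → 32 → 256 → 256  (repeats 256)
base-8 4-happy: 384

1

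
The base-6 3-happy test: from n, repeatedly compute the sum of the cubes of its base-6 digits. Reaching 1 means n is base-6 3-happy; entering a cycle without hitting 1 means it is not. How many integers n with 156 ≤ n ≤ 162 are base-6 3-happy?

156: 156 → 72 → 8 → 9 → 28 → 128 → 62 → 73 → 9  (repeats 9)
157: 157 → 73 → 9 → 28 → 128 → 62 → 73  (repeats 73)
158: 158 → 80 → 17 → 133 → 92 → 43 → 3 → 27 → 91 → 36 → 1  (reaches 1)
159: 159 → 99 → 99  (repeats 99)
160: 160 → 136 → 155 → 190 → 190  (repeats 190)
161: 161 → 197 → 258 → 3 → 27 → 91 → 36 → 1  (reaches 1)
162: 162 → 91 → 36 → 1  (reaches 1)
base-6 3-happy: 158, 161, 162

3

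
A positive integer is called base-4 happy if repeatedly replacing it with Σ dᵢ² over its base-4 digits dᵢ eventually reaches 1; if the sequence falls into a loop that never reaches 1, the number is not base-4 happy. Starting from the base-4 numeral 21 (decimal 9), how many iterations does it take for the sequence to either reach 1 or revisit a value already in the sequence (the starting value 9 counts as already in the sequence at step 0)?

4

9 = (2,1)_4 → 2² + 1² = 4 + 1 = 5
5 = (1,1)_4 → 1² + 1² = 1 + 1 = 2
2 = (2)_4 → 2² = 4
4 = (1,0)_4 → 1² + 0² = 1 + 0 = 1  — reached 1.
That took 4 steps.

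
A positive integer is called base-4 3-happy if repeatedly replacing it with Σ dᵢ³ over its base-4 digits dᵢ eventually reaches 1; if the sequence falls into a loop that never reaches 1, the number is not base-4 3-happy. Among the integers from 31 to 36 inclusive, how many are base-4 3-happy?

31: 31 → 55 → 55  (repeats 55)
32: 32 → 8 → 8  (repeats 8)
33: 33 → 9 → 9  (repeats 9)
34: 34 → 16 → 1  (reaches 1)
35: 35 → 35  (repeats 35)
36: 36 → 9 → 9  (repeats 9)
base-4 3-happy: 34

1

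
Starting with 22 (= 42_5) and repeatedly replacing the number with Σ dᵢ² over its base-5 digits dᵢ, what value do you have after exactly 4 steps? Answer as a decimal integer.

22 = (4,2)_5 → 4² + 2² = 20
20 = (4,0)_5 → 4² + 0² = 16
16 = (3,1)_5 → 3² + 1² = 10
10 = (2,0)_5 → 2² + 0² = 4

4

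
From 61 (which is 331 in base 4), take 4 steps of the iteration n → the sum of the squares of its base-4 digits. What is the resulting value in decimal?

61 = (3,3,1)_4 → 3² + 3² + 1² = 9 + 9 + 1 = 19
19 = (1,0,3)_4 → 1² + 0² + 3² = 1 + 0 + 9 = 10
10 = (2,2)_4 → 2² + 2² = 4 + 4 = 8
8 = (2,0)_4 → 2² + 0² = 4 + 0 = 4

4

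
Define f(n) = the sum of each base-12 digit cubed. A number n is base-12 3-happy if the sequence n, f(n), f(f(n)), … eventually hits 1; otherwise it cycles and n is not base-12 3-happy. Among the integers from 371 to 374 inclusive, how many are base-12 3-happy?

371: 371 → 1555 → 2072 → 585 → 793 → 342 → 288 → 8 → 512 → 755 → 1464 → 1008 → 343 → 415 → 1351 → 1136 → 1855 → 1344 → 793  — not base-12 3-happy
372: 372 → 351 → 160 → 66 → 341 → 197 → 190 → 1028 → 856 → 1520 → 1728 → 1  — base-12 3-happy
373: 373 → 352 → 197 → 190 → 1028 → 856 → 1520 → 1728 → 1  — base-12 3-happy
374: 374 → 359 → 1464 → 1008 → 343 → 415 → 1351 → 1136 → 1855 → 1344 → 793 → 342 → 288 → 8 → 512 → 755 → 1464  — not base-12 3-happy
base-12 3-happy: 372, 373

2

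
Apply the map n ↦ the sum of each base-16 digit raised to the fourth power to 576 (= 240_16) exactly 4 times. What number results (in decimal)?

576 = (2,4,0)_16 → 2⁴ + 4⁴ + 0⁴ = 16 + 256 + 0 = 272
272 = (1,1,0)_16 → 1⁴ + 1⁴ + 0⁴ = 1 + 1 + 0 = 2
2 = (2)_16 → 2⁴ = 16
16 = (1,0)_16 → 1⁴ + 0⁴ = 1 + 0 = 1

1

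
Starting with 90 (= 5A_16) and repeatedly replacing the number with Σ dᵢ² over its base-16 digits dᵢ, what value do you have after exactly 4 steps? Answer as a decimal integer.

170

90 = (5,10)_16 → 5² + 10² = 125
125 = (7,13)_16 → 7² + 13² = 218
218 = (13,10)_16 → 13² + 10² = 269
269 = (1,0,13)_16 → 1² + 0² + 13² = 170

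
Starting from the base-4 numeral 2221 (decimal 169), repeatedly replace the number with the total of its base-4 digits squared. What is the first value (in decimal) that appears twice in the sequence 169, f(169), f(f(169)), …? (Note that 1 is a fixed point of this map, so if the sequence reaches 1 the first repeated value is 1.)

169 = (2,2,2,1)_4 → 13
13 = (3,1)_4 → 10
10 = (2,2)_4 → 8
8 = (2,0)_4 → 4
4 = (1,0)_4 → 1  — reached the fixed point 1.
1 → 1, so 1 is the first repeated value.

1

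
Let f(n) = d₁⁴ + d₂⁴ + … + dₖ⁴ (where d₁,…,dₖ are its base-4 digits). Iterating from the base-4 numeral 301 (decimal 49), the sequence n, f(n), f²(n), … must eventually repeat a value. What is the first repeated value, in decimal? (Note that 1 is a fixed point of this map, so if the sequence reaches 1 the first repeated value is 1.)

1

49 = (3,0,1)_4 → 82
82 = (1,1,0,2)_4 → 18
18 = (1,0,2)_4 → 17
17 = (1,0,1)_4 → 2
2 = (2)_4 → 16
16 = (1,0,0)_4 → 1  — reached the fixed point 1.
1 → 1, so 1 is the first repeated value.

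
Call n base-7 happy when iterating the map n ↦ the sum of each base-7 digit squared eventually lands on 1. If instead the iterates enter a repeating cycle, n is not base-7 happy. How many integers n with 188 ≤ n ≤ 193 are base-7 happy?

1

188: 188 → 70 → 10 → 10  — not base-7 happy
189: 189 → 45 → 45  — not base-7 happy
190: 190 → 46 → 52 → 10 → 10  — not base-7 happy
191: 191 → 49 → 1  — base-7 happy
192: 192 → 54 → 26 → 34 → 52 → 10 → 10  — not base-7 happy
193: 193 → 61 → 27 → 45 → 45  — not base-7 happy
base-7 happy: 191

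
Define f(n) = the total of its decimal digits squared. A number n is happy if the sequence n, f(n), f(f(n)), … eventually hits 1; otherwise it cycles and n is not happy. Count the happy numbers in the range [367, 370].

2

367: 367 → 94 → 97 → 130 → 10 → 1  (reaches 1)
368: 368 → 109 → 82 → 68 → 100 → 1  (reaches 1)
369: 369 → 126 → 41 → 17 → 50 → 25 → 29 → 85 → 89 → 145 → 42 → 20 → 4 → 16 → 37 → 58 → 89  (repeats 89)
370: 370 → 58 → 89 → 145 → 42 → 20 → 4 → 16 → 37 → 58  (repeats 58)
happy: 367, 368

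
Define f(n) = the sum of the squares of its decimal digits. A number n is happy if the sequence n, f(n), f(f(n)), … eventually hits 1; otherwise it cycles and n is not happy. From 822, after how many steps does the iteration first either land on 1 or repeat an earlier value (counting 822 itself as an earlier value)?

822 → 8² + 2² + 2² = 64 + 4 + 4 = 72
72 → 7² + 2² = 49 + 4 = 53
53 → 5² + 3² = 25 + 9 = 34
34 → 3² + 4² = 9 + 16 = 25
25 → 2² + 5² = 4 + 25 = 29
29 → 2² + 9² = 4 + 81 = 85
85 → 8² + 5² = 64 + 25 = 89
89 → 8² + 9² = 64 + 81 = 145
145 → 1² + 4² + 5² = 1 + 16 + 25 = 42
42 → 4² + 2² = 16 + 4 = 20
20 → 2² + 0² = 4 + 0 = 4
4 → 4² = 16
16 → 1² + 6² = 1 + 36 = 37
37 → 3² + 7² = 9 + 49 = 58
58 → 5² + 8² = 25 + 64 = 89  — 89 repeats.
That took 15 steps.

15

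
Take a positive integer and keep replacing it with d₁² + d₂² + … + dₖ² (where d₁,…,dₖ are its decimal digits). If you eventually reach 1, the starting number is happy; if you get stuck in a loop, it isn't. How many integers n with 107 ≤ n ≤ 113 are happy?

107: 107 → 50 → 25 → 29 → 85 → 89 → 145 → 42 → 20 → 4 → 16 → 37 → 58 → 89  — not happy
108: 108 → 65 → 61 → 37 → 58 → 89 → 145 → 42 → 20 → 4 → 16 → 37  — not happy
109: 109 → 82 → 68 → 100 → 1  — happy
110: 110 → 2 → 4 → 16 → 37 → 58 → 89 → 145 → 42 → 20 → 4  — not happy
111: 111 → 3 → 9 → 81 → 65 → 61 → 37 → 58 → 89 → 145 → 42 → 20 → 4 → 16 → 37  — not happy
112: 112 → 6 → 36 → 45 → 41 → 17 → 50 → 25 → 29 → 85 → 89 → 145 → 42 → 20 → 4 → 16 → 37 → 58 → 89  — not happy
113: 113 → 11 → 2 → 4 → 16 → 37 → 58 → 89 → 145 → 42 → 20 → 4  — not happy
happy: 109

1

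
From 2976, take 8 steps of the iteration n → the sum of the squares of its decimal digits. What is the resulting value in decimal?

2976 → 2² + 9² + 7² + 6² = 4 + 81 + 49 + 36 = 170
170 → 1² + 7² + 0² = 1 + 49 + 0 = 50
50 → 5² + 0² = 25 + 0 = 25
25 → 2² + 5² = 4 + 25 = 29
29 → 2² + 9² = 4 + 81 = 85
85 → 8² + 5² = 64 + 25 = 89
89 → 8² + 9² = 64 + 81 = 145
145 → 1² + 4² + 5² = 1 + 16 + 25 = 42

42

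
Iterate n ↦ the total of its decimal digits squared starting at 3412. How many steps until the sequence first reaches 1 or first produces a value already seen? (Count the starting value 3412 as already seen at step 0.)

3412 → 30
30 → 9
9 → 81
81 → 65
65 → 61
61 → 37
37 → 58
58 → 89
89 → 145
145 → 42
42 → 20
20 → 4
4 → 16
16 → 37  — 37 repeats.
That took 14 steps.

14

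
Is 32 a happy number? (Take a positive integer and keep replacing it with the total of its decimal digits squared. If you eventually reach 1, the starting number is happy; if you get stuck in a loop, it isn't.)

happy

32 → 3² + 2² = 13
13 → 1² + 3² = 10
10 → 1² + 0² = 1  — reached 1.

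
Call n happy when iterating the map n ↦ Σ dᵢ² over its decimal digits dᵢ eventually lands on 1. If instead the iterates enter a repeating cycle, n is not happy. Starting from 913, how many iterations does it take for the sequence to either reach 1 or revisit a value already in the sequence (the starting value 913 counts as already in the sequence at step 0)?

913 → 9² + 1² + 3² = 91
91 → 9² + 1² = 82
82 → 8² + 2² = 68
68 → 6² + 8² = 100
100 → 1² + 0² + 0² = 1  — reached 1.
That took 5 steps.

5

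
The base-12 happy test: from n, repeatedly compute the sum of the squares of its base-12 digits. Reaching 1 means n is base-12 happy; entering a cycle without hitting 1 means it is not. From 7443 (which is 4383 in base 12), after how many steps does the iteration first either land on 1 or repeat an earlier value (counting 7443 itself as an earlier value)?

8

7443 = (4,3,8,3)_12 → 4² + 3² + 8² + 3² = 98
98 = (8,2)_12 → 8² + 2² = 68
68 = (5,8)_12 → 5² + 8² = 89
89 = (7,5)_12 → 7² + 5² = 74
74 = (6,2)_12 → 6² + 2² = 40
40 = (3,4)_12 → 3² + 4² = 25
25 = (2,1)_12 → 2² + 1² = 5
5 = (5)_12 → 5² = 25  — 25 repeats.
That took 8 steps.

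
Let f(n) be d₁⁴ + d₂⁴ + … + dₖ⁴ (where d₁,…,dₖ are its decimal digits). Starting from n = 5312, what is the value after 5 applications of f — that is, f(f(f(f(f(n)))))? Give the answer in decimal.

6725

5312 → 5⁴ + 3⁴ + 1⁴ + 2⁴ = 723
723 → 7⁴ + 2⁴ + 3⁴ = 2498
2498 → 2⁴ + 4⁴ + 9⁴ + 8⁴ = 10929
10929 → 1⁴ + 0⁴ + 9⁴ + 2⁴ + 9⁴ = 13139
13139 → 1⁴ + 3⁴ + 1⁴ + 3⁴ + 9⁴ = 6725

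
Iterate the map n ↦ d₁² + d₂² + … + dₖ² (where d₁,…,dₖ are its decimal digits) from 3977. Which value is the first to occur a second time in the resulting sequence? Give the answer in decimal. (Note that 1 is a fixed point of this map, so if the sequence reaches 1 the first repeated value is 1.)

3977 → 3² + 9² + 7² + 7² = 188
188 → 1² + 8² + 8² = 129
129 → 1² + 2² + 9² = 86
86 → 8² + 6² = 100
100 → 1² + 0² + 0² = 1  — reached the fixed point 1.
1 → 1, so 1 is the first repeated value.

1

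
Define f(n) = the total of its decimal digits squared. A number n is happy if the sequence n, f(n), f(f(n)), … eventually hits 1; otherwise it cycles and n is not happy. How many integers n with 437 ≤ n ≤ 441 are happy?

1

437: 437 → 74 → 65 → 61 → 37 → 58 → 89 → 145 → 42 → 20 → 4 → 16 → 37  (repeats 37)
438: 438 → 89 → 145 → 42 → 20 → 4 → 16 → 37 → 58 → 89  (repeats 89)
439: 439 → 106 → 37 → 58 → 89 → 145 → 42 → 20 → 4 → 16 → 37  (repeats 37)
440: 440 → 32 → 13 → 10 → 1  (reaches 1)
441: 441 → 33 → 18 → 65 → 61 → 37 → 58 → 89 → 145 → 42 → 20 → 4 → 16 → 37  (repeats 37)
happy: 440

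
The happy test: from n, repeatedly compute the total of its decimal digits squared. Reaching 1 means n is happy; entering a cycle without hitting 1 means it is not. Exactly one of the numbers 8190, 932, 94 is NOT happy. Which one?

8190

8190: 8190 → 146 → 53 → 34 → 25 → 29 → 85 → 89 → 145 → 42 → 20 → 4 → 16 → 37 → 58 → 89  — repeats 89 (not happy)
932: 932 → 94 → 97 → 130 → 10 → 1  — reaches 1 (happy)
94: 94 → 97 → 130 → 10 → 1  — reaches 1 (happy)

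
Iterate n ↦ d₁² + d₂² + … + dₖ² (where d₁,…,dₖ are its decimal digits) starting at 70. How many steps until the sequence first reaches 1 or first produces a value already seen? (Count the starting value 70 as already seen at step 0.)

70 → 7² + 0² = 49 + 0 = 49
49 → 4² + 9² = 16 + 81 = 97
97 → 9² + 7² = 81 + 49 = 130
130 → 1² + 3² + 0² = 1 + 9 + 0 = 10
10 → 1² + 0² = 1 + 0 = 1  — reached 1.
That took 5 steps.

5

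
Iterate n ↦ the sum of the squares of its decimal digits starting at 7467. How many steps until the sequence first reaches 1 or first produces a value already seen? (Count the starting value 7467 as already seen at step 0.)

12

7467 → 7² + 4² + 6² + 7² = 150
150 → 1² + 5² + 0² = 26
26 → 2² + 6² = 40
40 → 4² + 0² = 16
16 → 1² + 6² = 37
37 → 3² + 7² = 58
58 → 5² + 8² = 89
89 → 8² + 9² = 145
145 → 1² + 4² + 5² = 42
42 → 4² + 2² = 20
20 → 2² + 0² = 4
4 → 4² = 16  — 16 repeats.
That took 12 steps.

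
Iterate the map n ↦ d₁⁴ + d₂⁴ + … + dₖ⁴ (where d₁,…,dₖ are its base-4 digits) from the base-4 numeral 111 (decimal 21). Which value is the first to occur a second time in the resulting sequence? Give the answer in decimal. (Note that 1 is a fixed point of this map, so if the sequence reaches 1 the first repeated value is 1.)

21 = (1,1,1)_4 → 1⁴ + 1⁴ + 1⁴ = 3
3 = (3)_4 → 3⁴ = 81
81 = (1,1,0,1)_4 → 1⁴ + 1⁴ + 0⁴ + 1⁴ = 3  — 3 already appeared earlier.

3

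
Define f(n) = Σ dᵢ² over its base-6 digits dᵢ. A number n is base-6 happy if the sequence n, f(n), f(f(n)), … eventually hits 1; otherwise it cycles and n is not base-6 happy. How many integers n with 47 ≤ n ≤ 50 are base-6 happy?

1

47: 47 → 27 → 25 → 17 → 29 → 41 → 26 → 20 → 13 → 5 → 25  (repeats 25)
48: 48 → 5 → 25 → 17 → 29 → 41 → 26 → 20 → 13 → 5  (repeats 5)
49: 49 → 6 → 1  (reaches 1)
50: 50 → 9 → 10 → 17 → 29 → 41 → 26 → 20 → 13 → 5 → 25 → 17  (repeats 17)
base-6 happy: 49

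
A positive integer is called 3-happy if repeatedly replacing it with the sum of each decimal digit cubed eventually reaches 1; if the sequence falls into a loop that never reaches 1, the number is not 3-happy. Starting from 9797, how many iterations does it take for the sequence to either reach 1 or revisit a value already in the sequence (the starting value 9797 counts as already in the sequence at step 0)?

4

9797 → 9³ + 7³ + 9³ + 7³ = 2144
2144 → 2³ + 1³ + 4³ + 4³ = 137
137 → 1³ + 3³ + 7³ = 371
371 → 3³ + 7³ + 1³ = 371  — 371 repeats.
That took 4 steps.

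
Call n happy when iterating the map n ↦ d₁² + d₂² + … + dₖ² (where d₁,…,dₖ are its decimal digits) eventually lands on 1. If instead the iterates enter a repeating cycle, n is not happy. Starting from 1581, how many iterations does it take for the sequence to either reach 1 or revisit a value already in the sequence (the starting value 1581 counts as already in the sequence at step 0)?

1581 → 91
91 → 82
82 → 68
68 → 100
100 → 1  — reached 1.
That took 5 steps.

5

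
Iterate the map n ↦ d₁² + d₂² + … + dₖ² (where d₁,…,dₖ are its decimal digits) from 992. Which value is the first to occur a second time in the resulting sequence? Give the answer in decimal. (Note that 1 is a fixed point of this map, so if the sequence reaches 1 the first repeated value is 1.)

992 → 9² + 9² + 2² = 166
166 → 1² + 6² + 6² = 73
73 → 7² + 3² = 58
58 → 5² + 8² = 89
89 → 8² + 9² = 145
145 → 1² + 4² + 5² = 42
42 → 4² + 2² = 20
20 → 2² + 0² = 4
4 → 4² = 16
16 → 1² + 6² = 37
37 → 3² + 7² = 58  — 58 already appeared earlier.

58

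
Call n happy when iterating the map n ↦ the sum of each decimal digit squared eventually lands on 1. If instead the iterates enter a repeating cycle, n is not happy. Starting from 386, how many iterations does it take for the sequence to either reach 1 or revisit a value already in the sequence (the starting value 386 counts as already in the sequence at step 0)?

5

386 → 3² + 8² + 6² = 109
109 → 1² + 0² + 9² = 82
82 → 8² + 2² = 68
68 → 6² + 8² = 100
100 → 1² + 0² + 0² = 1  — reached 1.
That took 5 steps.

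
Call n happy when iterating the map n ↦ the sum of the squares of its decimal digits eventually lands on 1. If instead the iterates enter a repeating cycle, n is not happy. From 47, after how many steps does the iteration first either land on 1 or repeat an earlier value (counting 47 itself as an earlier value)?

11

47 → 4² + 7² = 16 + 49 = 65
65 → 6² + 5² = 36 + 25 = 61
61 → 6² + 1² = 36 + 1 = 37
37 → 3² + 7² = 9 + 49 = 58
58 → 5² + 8² = 25 + 64 = 89
89 → 8² + 9² = 64 + 81 = 145
145 → 1² + 4² + 5² = 1 + 16 + 25 = 42
42 → 4² + 2² = 16 + 4 = 20
20 → 2² + 0² = 4 + 0 = 4
4 → 4² = 16
16 → 1² + 6² = 1 + 36 = 37  — 37 repeats.
That took 11 steps.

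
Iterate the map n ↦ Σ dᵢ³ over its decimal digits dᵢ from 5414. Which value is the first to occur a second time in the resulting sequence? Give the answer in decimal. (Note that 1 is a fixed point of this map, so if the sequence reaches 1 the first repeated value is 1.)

371

5414 → 5³ + 4³ + 1³ + 4³ = 125 + 64 + 1 + 64 = 254
254 → 2³ + 5³ + 4³ = 8 + 125 + 64 = 197
197 → 1³ + 9³ + 7³ = 1 + 729 + 343 = 1073
1073 → 1³ + 0³ + 7³ + 3³ = 1 + 0 + 343 + 27 = 371
371 → 3³ + 7³ + 1³ = 27 + 343 + 1 = 371  — 371 already appeared earlier.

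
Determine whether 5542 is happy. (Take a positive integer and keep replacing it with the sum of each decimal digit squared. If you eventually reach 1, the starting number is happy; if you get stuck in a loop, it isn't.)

happy

5542 → 70
70 → 49
49 → 97
97 → 130
130 → 10
10 → 1  — reached 1.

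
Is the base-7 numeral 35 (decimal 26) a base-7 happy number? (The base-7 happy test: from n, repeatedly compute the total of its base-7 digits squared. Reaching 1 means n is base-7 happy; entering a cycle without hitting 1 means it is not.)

26 = (3,5)_7 → 3² + 5² = 34
34 = (4,6)_7 → 4² + 6² = 52
52 = (1,0,3)_7 → 1² + 0² + 3² = 10
10 = (1,3)_7 → 1² + 3² = 10  — 10 already seen; the sequence cycles without reaching 1.

not base-7 happy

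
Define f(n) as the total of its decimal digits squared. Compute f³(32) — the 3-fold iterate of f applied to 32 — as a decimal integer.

1

32 → 3² + 2² = 13
13 → 1² + 3² = 10
10 → 1² + 0² = 1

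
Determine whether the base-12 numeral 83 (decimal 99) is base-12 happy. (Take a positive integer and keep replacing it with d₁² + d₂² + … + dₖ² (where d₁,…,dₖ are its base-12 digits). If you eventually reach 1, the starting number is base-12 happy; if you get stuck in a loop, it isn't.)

not base-12 happy

99 = (8,3)_12 → 8² + 3² = 73
73 = (6,1)_12 → 6² + 1² = 37
37 = (3,1)_12 → 3² + 1² = 10
10 = (10)_12 → 10² = 100
100 = (8,4)_12 → 8² + 4² = 80
80 = (6,8)_12 → 6² + 8² = 100  — 100 already seen; the sequence cycles without reaching 1.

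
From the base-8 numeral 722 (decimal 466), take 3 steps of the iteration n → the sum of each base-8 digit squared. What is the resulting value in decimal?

466 = (7,2,2)_8 → 7² + 2² + 2² = 49 + 4 + 4 = 57
57 = (7,1)_8 → 7² + 1² = 49 + 1 = 50
50 = (6,2)_8 → 6² + 2² = 36 + 4 = 40

40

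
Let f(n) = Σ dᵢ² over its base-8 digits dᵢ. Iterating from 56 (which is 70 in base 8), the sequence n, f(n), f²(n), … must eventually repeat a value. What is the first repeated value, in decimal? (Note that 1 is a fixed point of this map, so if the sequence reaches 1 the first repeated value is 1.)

56 = (7,0)_8 → 49
49 = (6,1)_8 → 37
37 = (4,5)_8 → 41
41 = (5,1)_8 → 26
26 = (3,2)_8 → 13
13 = (1,5)_8 → 26  — 26 already appeared earlier.

26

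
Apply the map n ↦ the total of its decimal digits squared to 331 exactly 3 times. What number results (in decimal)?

68

331 → 3² + 3² + 1² = 19
19 → 1² + 9² = 82
82 → 8² + 2² = 68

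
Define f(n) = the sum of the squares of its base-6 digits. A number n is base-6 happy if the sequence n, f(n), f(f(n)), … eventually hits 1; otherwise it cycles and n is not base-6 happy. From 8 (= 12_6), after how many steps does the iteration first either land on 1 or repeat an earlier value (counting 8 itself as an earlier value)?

9

8 = (1,2)_6 → 1² + 2² = 5
5 = (5)_6 → 5² = 25
25 = (4,1)_6 → 4² + 1² = 17
17 = (2,5)_6 → 2² + 5² = 29
29 = (4,5)_6 → 4² + 5² = 41
41 = (1,0,5)_6 → 1² + 0² + 5² = 26
26 = (4,2)_6 → 4² + 2² = 20
20 = (3,2)_6 → 3² + 2² = 13
13 = (2,1)_6 → 2² + 1² = 5  — 5 repeats.
That took 9 steps.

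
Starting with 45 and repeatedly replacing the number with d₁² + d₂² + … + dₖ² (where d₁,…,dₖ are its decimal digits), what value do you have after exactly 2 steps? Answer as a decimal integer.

45 → 4² + 5² = 41
41 → 4² + 1² = 17

17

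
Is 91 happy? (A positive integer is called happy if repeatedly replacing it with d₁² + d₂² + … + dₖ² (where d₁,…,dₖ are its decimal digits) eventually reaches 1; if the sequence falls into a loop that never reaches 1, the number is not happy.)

91 → 9² + 1² = 82
82 → 8² + 2² = 68
68 → 6² + 8² = 100
100 → 1² + 0² + 0² = 1  — reached 1.

happy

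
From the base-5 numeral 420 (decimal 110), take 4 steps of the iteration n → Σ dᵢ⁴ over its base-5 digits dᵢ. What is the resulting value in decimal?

528

110 = (4,2,0)_5 → 4⁴ + 2⁴ + 0⁴ = 272
272 = (2,0,4,2)_5 → 2⁴ + 0⁴ + 4⁴ + 2⁴ = 288
288 = (2,1,2,3)_5 → 2⁴ + 1⁴ + 2⁴ + 3⁴ = 114
114 = (4,2,4)_5 → 4⁴ + 2⁴ + 4⁴ = 528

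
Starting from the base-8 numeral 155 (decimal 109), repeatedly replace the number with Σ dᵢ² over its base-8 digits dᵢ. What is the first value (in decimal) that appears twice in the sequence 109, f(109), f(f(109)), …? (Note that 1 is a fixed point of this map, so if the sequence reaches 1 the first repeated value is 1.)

25

109 = (1,5,5)_8 → 51
51 = (6,3)_8 → 45
45 = (5,5)_8 → 50
50 = (6,2)_8 → 40
40 = (5,0)_8 → 25
25 = (3,1)_8 → 10
10 = (1,2)_8 → 5
5 = (5)_8 → 25  — 25 already appeared earlier.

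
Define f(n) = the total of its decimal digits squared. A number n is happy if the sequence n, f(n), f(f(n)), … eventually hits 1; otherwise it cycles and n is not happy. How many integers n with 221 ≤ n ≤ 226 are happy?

221: 221 → 9 → 81 → 65 → 61 → 37 → 58 → 89 → 145 → 42 → 20 → 4 → 16 → 37  — not happy
222: 222 → 12 → 5 → 25 → 29 → 85 → 89 → 145 → 42 → 20 → 4 → 16 → 37 → 58 → 89  — not happy
223: 223 → 17 → 50 → 25 → 29 → 85 → 89 → 145 → 42 → 20 → 4 → 16 → 37 → 58 → 89  — not happy
224: 224 → 24 → 20 → 4 → 16 → 37 → 58 → 89 → 145 → 42 → 20  — not happy
225: 225 → 33 → 18 → 65 → 61 → 37 → 58 → 89 → 145 → 42 → 20 → 4 → 16 → 37  — not happy
226: 226 → 44 → 32 → 13 → 10 → 1  — happy
happy: 226

1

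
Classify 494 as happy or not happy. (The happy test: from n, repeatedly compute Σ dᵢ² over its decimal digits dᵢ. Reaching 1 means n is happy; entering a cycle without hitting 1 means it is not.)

not happy

494 → 4² + 9² + 4² = 16 + 81 + 16 = 113
113 → 1² + 1² + 3² = 1 + 1 + 9 = 11
11 → 1² + 1² = 1 + 1 = 2
2 → 2² = 4
4 → 4² = 16
16 → 1² + 6² = 1 + 36 = 37
37 → 3² + 7² = 9 + 49 = 58
58 → 5² + 8² = 25 + 64 = 89
89 → 8² + 9² = 64 + 81 = 145
145 → 1² + 4² + 5² = 1 + 16 + 25 = 42
42 → 4² + 2² = 16 + 4 = 20
20 → 2² + 0² = 4 + 0 = 4  — 4 already seen; the sequence cycles without reaching 1.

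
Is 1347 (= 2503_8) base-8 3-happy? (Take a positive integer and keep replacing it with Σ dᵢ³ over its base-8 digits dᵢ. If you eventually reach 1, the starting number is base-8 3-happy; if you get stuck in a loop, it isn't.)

base-8 3-happy

1347 = (2,5,0,3)_8 → 160
160 = (2,4,0)_8 → 72
72 = (1,1,0)_8 → 2
2 = (2)_8 → 8
8 = (1,0)_8 → 1  — reached 1.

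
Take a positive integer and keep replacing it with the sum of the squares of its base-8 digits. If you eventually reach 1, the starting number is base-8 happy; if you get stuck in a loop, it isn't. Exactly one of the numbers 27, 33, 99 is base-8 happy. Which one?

27: 27 → 18 → 8 → 1  — reaches 1 (base-8 happy)
33: 33 → 17 → 5 → 25 → 10 → 5  — repeats 5 (not base-8 happy)
99: 99 → 26 → 13 → 26  — repeats 26 (not base-8 happy)

27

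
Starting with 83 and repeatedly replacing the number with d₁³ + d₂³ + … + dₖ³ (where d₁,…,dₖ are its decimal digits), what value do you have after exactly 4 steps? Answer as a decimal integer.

83 → 8³ + 3³ = 512 + 27 = 539
539 → 5³ + 3³ + 9³ = 125 + 27 + 729 = 881
881 → 8³ + 8³ + 1³ = 512 + 512 + 1 = 1025
1025 → 1³ + 0³ + 2³ + 5³ = 1 + 0 + 8 + 125 = 134

134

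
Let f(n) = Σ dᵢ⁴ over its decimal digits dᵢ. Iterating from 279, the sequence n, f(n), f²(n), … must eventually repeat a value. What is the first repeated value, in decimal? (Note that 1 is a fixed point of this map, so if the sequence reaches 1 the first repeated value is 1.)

279 → 8978
8978 → 17154
17154 → 3284
3284 → 4449
4449 → 7329
7329 → 9059
9059 → 13747
13747 → 5140
5140 → 882
882 → 8208
8208 → 8208  — 8208 already appeared earlier.

8208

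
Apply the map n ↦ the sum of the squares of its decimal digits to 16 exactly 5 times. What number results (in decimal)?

16 → 1² + 6² = 37
37 → 3² + 7² = 58
58 → 5² + 8² = 89
89 → 8² + 9² = 145
145 → 1² + 4² + 5² = 42

42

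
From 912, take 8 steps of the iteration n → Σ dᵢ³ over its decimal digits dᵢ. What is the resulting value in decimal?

702

912 → 9³ + 1³ + 2³ = 738
738 → 7³ + 3³ + 8³ = 882
882 → 8³ + 8³ + 2³ = 1032
1032 → 1³ + 0³ + 3³ + 2³ = 36
36 → 3³ + 6³ = 243
243 → 2³ + 4³ + 3³ = 99
99 → 9³ + 9³ = 1458
1458 → 1³ + 4³ + 5³ + 8³ = 702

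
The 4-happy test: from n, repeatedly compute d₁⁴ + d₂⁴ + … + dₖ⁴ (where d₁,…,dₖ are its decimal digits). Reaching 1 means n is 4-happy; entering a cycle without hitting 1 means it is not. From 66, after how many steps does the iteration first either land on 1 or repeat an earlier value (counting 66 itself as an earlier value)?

5

66 → 6⁴ + 6⁴ = 2592
2592 → 2⁴ + 5⁴ + 9⁴ + 2⁴ = 7218
7218 → 7⁴ + 2⁴ + 1⁴ + 8⁴ = 6514
6514 → 6⁴ + 5⁴ + 1⁴ + 4⁴ = 2178
2178 → 2⁴ + 1⁴ + 7⁴ + 8⁴ = 6514  — 6514 repeats.
That took 5 steps.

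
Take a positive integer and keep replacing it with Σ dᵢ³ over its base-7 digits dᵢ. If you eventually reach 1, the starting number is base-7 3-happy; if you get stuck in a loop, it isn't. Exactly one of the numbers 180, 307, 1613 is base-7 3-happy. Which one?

307

180: 180 → 216 → 288 → 342 → 648 → 282 → 258 → 342  — repeats 342 (not base-7 3-happy)
307: 307 → 433 → 343 → 1  — reaches 1 (base-7 3-happy)
1613: 1613 → 371 → 65 → 17 → 35 → 125 → 251 → 341 → 557 → 137 → 197 → 65  — repeats 65 (not base-7 3-happy)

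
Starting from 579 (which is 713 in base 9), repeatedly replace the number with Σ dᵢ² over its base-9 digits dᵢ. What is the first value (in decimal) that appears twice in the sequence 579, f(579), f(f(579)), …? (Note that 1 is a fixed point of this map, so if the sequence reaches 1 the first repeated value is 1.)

579 = (7,1,3)_9 → 7² + 1² + 3² = 49 + 1 + 9 = 59
59 = (6,5)_9 → 6² + 5² = 36 + 25 = 61
61 = (6,7)_9 → 6² + 7² = 36 + 49 = 85
85 = (1,0,4)_9 → 1² + 0² + 4² = 1 + 0 + 16 = 17
17 = (1,8)_9 → 1² + 8² = 1 + 64 = 65
65 = (7,2)_9 → 7² + 2² = 49 + 4 = 53
53 = (5,8)_9 → 5² + 8² = 25 + 64 = 89
89 = (1,0,8)_9 → 1² + 0² + 8² = 1 + 0 + 64 = 65  — 65 already appeared earlier.

65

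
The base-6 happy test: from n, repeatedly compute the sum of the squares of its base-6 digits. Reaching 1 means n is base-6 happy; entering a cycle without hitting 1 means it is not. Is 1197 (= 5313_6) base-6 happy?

1197 = (5,3,1,3)_6 → 5² + 3² + 1² + 3² = 25 + 9 + 1 + 9 = 44
44 = (1,1,2)_6 → 1² + 1² + 2² = 1 + 1 + 4 = 6
6 = (1,0)_6 → 1² + 0² = 1 + 0 = 1  — reached 1.

base-6 happy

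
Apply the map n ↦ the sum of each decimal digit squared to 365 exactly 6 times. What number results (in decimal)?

1

365 → 3² + 6² + 5² = 70
70 → 7² + 0² = 49
49 → 4² + 9² = 97
97 → 9² + 7² = 130
130 → 1² + 3² + 0² = 10
10 → 1² + 0² = 1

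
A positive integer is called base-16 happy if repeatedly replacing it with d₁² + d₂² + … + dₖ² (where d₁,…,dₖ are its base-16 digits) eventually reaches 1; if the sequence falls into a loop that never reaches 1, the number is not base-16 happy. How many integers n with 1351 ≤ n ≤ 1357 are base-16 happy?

3

1351: 1351 → 90 → 125 → 218 → 269 → 170 → 200 → 208 → 169 → 181 → 146 → 85 → 50 → 13 → 169  (repeats 169)
1352: 1352 → 105 → 117 → 74 → 116 → 65 → 17 → 2 → 4 → 16 → 1  (reaches 1)
1353: 1353 → 122 → 149 → 106 → 136 → 128 → 64 → 16 → 1  (reaches 1)
1354: 1354 → 141 → 233 → 277 → 27 → 122 → 149 → 106 → 136 → 128 → 64 → 16 → 1  (reaches 1)
1355: 1355 → 162 → 104 → 100 → 52 → 25 → 82 → 29 → 170 → 200 → 208 → 169 → 181 → 146 → 85 → 50 → 13 → 169  (repeats 169)
1356: 1356 → 185 → 202 → 244 → 241 → 226 → 200 → 208 → 169 → 181 → 146 → 85 → 50 → 13 → 169  (repeats 169)
1357: 1357 → 210 → 173 → 269 → 170 → 200 → 208 → 169 → 181 → 146 → 85 → 50 → 13 → 169  (repeats 169)
base-16 happy: 1352, 1353, 1354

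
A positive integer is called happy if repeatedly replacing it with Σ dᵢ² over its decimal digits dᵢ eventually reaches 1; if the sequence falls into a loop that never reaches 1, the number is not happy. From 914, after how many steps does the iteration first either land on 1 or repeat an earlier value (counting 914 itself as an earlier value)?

914 → 9² + 1² + 4² = 98
98 → 9² + 8² = 145
145 → 1² + 4² + 5² = 42
42 → 4² + 2² = 20
20 → 2² + 0² = 4
4 → 4² = 16
16 → 1² + 6² = 37
37 → 3² + 7² = 58
58 → 5² + 8² = 89
89 → 8² + 9² = 145  — 145 repeats.
That took 10 steps.

10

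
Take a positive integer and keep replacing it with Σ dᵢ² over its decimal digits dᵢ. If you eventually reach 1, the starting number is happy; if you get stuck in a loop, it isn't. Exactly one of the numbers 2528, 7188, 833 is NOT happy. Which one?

2528: 2528 → 97 → 130 → 10 → 1  — reaches 1 (happy)
7188: 7188 → 178 → 114 → 18 → 65 → 61 → 37 → 58 → 89 → 145 → 42 → 20 → 4 → 16 → 37  — repeats 37 (not happy)
833: 833 → 82 → 68 → 100 → 1  — reaches 1 (happy)

7188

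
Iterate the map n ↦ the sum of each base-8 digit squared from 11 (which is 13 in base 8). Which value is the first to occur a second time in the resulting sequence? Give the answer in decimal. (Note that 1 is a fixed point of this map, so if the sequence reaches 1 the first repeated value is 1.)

11 = (1,3)_8 → 1² + 3² = 1 + 9 = 10
10 = (1,2)_8 → 1² + 2² = 1 + 4 = 5
5 = (5)_8 → 5² = 25
25 = (3,1)_8 → 3² + 1² = 9 + 1 = 10  — 10 already appeared earlier.

10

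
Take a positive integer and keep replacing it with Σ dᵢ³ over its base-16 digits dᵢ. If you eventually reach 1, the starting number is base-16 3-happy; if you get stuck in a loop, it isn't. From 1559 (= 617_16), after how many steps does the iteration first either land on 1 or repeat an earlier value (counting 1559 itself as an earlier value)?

1559 = (6,1,7)_16 → 6³ + 1³ + 7³ = 216 + 1 + 343 = 560
560 = (2,3,0)_16 → 2³ + 3³ + 0³ = 8 + 27 + 0 = 35
35 = (2,3)_16 → 2³ + 3³ = 8 + 27 = 35  — 35 repeats.
That took 3 steps.

3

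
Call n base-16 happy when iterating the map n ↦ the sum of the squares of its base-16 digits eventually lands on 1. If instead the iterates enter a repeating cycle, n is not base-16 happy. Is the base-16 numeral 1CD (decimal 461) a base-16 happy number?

base-16 happy

461 = (1,12,13)_16 → 314
314 = (1,3,10)_16 → 110
110 = (6,14)_16 → 232
232 = (14,8)_16 → 260
260 = (1,0,4)_16 → 17
17 = (1,1)_16 → 2
2 = (2)_16 → 4
4 = (4)_16 → 16
16 = (1,0)_16 → 1  — reached 1.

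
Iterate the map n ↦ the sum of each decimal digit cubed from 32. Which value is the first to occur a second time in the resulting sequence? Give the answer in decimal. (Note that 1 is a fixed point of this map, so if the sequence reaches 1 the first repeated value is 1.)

371

32 → 35
35 → 152
152 → 134
134 → 92
92 → 737
737 → 713
713 → 371
371 → 371  — 371 already appeared earlier.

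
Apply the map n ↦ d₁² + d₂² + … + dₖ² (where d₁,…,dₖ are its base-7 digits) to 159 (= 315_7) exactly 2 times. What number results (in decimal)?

159 = (3,1,5)_7 → 3² + 1² + 5² = 35
35 = (5,0)_7 → 5² + 0² = 25

25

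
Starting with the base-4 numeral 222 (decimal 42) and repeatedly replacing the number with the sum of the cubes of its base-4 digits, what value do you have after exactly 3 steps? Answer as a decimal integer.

42 = (2,2,2)_4 → 24
24 = (1,2,0)_4 → 9
9 = (2,1)_4 → 9

9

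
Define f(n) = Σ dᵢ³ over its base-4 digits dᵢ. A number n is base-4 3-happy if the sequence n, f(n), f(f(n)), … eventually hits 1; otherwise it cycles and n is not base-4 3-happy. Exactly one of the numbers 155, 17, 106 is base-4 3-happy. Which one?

155: 155 → 44 → 35 → 35  — repeats 35 (not base-4 3-happy)
17: 17 → 2 → 8 → 8  — repeats 8 (not base-4 3-happy)
106: 106 → 25 → 10 → 16 → 1  — reaches 1 (base-4 3-happy)

106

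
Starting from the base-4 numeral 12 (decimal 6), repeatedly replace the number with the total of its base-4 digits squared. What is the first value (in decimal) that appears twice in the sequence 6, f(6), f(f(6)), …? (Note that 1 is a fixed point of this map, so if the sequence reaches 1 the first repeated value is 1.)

1

6 = (1,2)_4 → 5
5 = (1,1)_4 → 2
2 = (2)_4 → 4
4 = (1,0)_4 → 1  — reached the fixed point 1.
1 → 1, so 1 is the first repeated value.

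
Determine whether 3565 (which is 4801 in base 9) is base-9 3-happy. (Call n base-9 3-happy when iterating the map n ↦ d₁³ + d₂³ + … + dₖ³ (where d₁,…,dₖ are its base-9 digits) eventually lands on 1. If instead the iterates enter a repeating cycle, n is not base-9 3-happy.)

base-9 3-happy

3565 = (4,8,0,1)_9 → 577
577 = (7,1,1)_9 → 345
345 = (4,2,3)_9 → 99
99 = (1,2,0)_9 → 9
9 = (1,0)_9 → 1  — reached 1.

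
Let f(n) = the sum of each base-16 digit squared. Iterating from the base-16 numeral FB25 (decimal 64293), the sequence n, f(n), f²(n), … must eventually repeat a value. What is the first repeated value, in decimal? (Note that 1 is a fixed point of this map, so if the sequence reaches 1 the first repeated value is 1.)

64293 = (15,11,2,5)_16 → 15² + 11² + 2² + 5² = 375
375 = (1,7,7)_16 → 1² + 7² + 7² = 99
99 = (6,3)_16 → 6² + 3² = 45
45 = (2,13)_16 → 2² + 13² = 173
173 = (10,13)_16 → 10² + 13² = 269
269 = (1,0,13)_16 → 1² + 0² + 13² = 170
170 = (10,10)_16 → 10² + 10² = 200
200 = (12,8)_16 → 12² + 8² = 208
208 = (13,0)_16 → 13² + 0² = 169
169 = (10,9)_16 → 10² + 9² = 181
181 = (11,5)_16 → 11² + 5² = 146
146 = (9,2)_16 → 9² + 2² = 85
85 = (5,5)_16 → 5² + 5² = 50
50 = (3,2)_16 → 3² + 2² = 13
13 = (13)_16 → 13² = 169  — 169 already appeared earlier.

169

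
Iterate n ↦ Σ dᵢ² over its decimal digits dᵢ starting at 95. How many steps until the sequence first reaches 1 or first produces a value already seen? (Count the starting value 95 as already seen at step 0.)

10

95 → 9² + 5² = 106
106 → 1² + 0² + 6² = 37
37 → 3² + 7² = 58
58 → 5² + 8² = 89
89 → 8² + 9² = 145
145 → 1² + 4² + 5² = 42
42 → 4² + 2² = 20
20 → 2² + 0² = 4
4 → 4² = 16
16 → 1² + 6² = 37  — 37 repeats.
That took 10 steps.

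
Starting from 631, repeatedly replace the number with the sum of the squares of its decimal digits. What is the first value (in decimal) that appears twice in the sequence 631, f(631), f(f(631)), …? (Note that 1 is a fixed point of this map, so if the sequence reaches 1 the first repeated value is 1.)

631 → 6² + 3² + 1² = 36 + 9 + 1 = 46
46 → 4² + 6² = 16 + 36 = 52
52 → 5² + 2² = 25 + 4 = 29
29 → 2² + 9² = 4 + 81 = 85
85 → 8² + 5² = 64 + 25 = 89
89 → 8² + 9² = 64 + 81 = 145
145 → 1² + 4² + 5² = 1 + 16 + 25 = 42
42 → 4² + 2² = 16 + 4 = 20
20 → 2² + 0² = 4 + 0 = 4
4 → 4² = 16
16 → 1² + 6² = 1 + 36 = 37
37 → 3² + 7² = 9 + 49 = 58
58 → 5² + 8² = 25 + 64 = 89  — 89 already appeared earlier.

89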